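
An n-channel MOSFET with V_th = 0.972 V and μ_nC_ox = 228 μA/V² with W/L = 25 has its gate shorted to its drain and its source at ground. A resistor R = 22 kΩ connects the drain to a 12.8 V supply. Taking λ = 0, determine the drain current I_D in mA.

With gate tied to drain, V_GS = V_DS ≥ V_GS − V_th, so the device is in saturation.
k_n = μ_nC_ox · (W/L) = 5.7 mA/V².
KCL at the drain: ½ k_n (V_GS − V_th)² = (V_DD − V_GS)/R.
Let x = V_GS − 0.972. Then 62.7 x² + x − 11.83 = 0, giving x = 0.426 V (positive root), so V_GS = 1.4 V.
I_D = (V_DD − V_GS)/R = (12.8 − 1.4) / 22 = 0.518 mA.

I_D = 0.518 mA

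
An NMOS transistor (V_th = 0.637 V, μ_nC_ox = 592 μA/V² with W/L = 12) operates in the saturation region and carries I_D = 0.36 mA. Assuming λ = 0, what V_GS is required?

V_GS = 0.955 V

k_n = μ_nC_ox · (W/L) = 7.104 mA/V².
In saturation I_D = ½ k_n (V_GS − V_th)², so V_GS − V_th = √(2 I_D / k_n) = √(2 × 0.36 / 7.104) = 0.318 V.
V_GS = 0.637 + 0.318 = 0.955 V.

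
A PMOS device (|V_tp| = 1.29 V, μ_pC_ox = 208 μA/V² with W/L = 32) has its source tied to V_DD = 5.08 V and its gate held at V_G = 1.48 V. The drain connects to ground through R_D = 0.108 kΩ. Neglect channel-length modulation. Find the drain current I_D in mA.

V_SG = V_DD − V_G = 5.08 − 1.48 = 3.6 V, so V_ov = 3.6 − 1.29 = 2.31 V.
k_p = μ_pC_ox · (W/L) = 6.656 mA/V².
Assume saturation: I_D = ½ k_p V_ov² = 0.5 × 6.656 × 2.31² = 17.8 mA, giving V_SD = V_DD − I_D R_D = 5.08 − 17.8 × 0.108 = 3.16 V.
V_SD = 3.16 V ≥ V_ov = 2.31 V, confirming saturation.

I_D = 17.8 mA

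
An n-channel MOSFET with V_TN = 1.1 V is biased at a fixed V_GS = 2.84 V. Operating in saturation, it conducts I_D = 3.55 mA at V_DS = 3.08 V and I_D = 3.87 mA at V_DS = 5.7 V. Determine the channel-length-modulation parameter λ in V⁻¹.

λ = 0.0385 V⁻¹

With V_GS fixed, I_D ∝ (1 + λ V_DS) in saturation, so I_D2/I_D1 = (1 + λ V_DS2)/(1 + λ V_DS1).
3.87/3.55 = 1.09 = (1 + 5.7 λ)/(1 + 3.08 λ).
Solving: λ (I_D1 V_DS2 − I_D2 V_DS1) = I_D2 − I_D1, so λ = (3.87 − 3.55) / (3.55 × 5.7 − 3.87 × 3.08) = 0.32 / 8.32 = 0.0385 V⁻¹.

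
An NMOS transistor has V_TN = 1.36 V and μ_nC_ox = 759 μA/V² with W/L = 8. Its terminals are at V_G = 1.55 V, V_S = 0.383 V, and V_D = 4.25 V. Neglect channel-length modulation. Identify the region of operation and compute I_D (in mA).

V_GS = V_G − V_S = 1.55 − 0.383 = 1.17 V; V_DS = V_D − V_S = 4.25 − 0.383 = 3.87 V.
V_GS = 1.17 V < V_TN = 1.36 V, so the transistor is in cutoff.

Cutoff; I_D = 0 mA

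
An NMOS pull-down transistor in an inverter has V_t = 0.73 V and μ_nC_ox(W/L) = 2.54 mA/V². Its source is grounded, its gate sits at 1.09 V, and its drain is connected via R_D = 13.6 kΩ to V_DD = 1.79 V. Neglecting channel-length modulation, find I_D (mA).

V_GS = V_G = 1.09 V, so V_ov = 1.09 − 0.73 = 0.36 V.
Assume saturation: I_D = ½ k_n V_ov² = 0.5 × 2.54 × 0.36² = 0.165 mA, giving V_DS = V_DD − I_D R_D = 1.79 − 0.165 × 13.6 = -0.448 V.
But -0.448 V < V_ov = 0.36 V, so the device is actually in triode.
In triode I_D = k_n[V_ov V_DS − ½ V_DS²] and I_D = (V_DD − V_DS)/R_D. Equating: 17.3 V_DS² − 13.44 V_DS + 1.79 = 0, giving V_DS = 0.171 V (the root below V_ov).
I_D = (1.79 − 0.171) / 13.6 = 0.119 mA.

I_D = 0.119 mA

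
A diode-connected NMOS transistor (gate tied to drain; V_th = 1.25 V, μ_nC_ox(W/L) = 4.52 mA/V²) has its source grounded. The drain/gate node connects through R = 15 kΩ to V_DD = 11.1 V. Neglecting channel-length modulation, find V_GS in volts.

With gate tied to drain, V_GS = V_DS ≥ V_GS − V_th, so the device is in saturation.
KCL at the drain: ½ k_n (V_GS − V_th)² = (V_DD − V_GS)/R.
Let x = V_GS − 1.25. Then 33.9 x² + x − 9.85 = 0, giving x = 0.524 V (positive root), so V_GS = 1.77 V.
I_D = (V_DD − V_GS)/R = (11.1 − 1.77) / 15 = 0.622 mA.

V_GS = 1.77 V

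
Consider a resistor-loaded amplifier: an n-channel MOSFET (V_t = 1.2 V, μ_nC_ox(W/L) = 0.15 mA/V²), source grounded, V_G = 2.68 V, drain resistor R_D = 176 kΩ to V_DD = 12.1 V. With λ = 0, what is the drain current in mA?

I_D = 0.0668 mA

V_GS = V_G = 2.68 V, so V_ov = 2.68 − 1.2 = 1.48 V.
Assume saturation: I_D = ½ k_n V_ov² = 0.5 × 0.15 × 1.48² = 0.164 mA, giving V_DS = V_DD − I_D R_D = 12.1 − 0.164 × 176 = -16.8 V.
But -16.8 V < V_ov = 1.48 V, so the device is actually in triode.
In triode I_D = k_n[V_ov V_DS − ½ V_DS²] and I_D = (V_DD − V_DS)/R_D. Equating: 13.2 V_DS² − 40.07 V_DS + 12.1 = 0, giving V_DS = 0.34 V (the root below V_ov).
I_D = (12.1 − 0.34) / 176 = 0.0668 mA.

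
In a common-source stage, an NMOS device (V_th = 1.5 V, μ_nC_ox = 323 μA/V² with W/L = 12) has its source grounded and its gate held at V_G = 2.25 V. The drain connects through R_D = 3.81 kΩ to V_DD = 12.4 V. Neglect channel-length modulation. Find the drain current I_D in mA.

I_D = 1.09 mA

V_GS = V_G = 2.25 V, so V_ov = 2.25 − 1.5 = 0.75 V.
k_n = μ_nC_ox · (W/L) = 3.876 mA/V².
Assume saturation: I_D = ½ k_n V_ov² = 0.5 × 3.876 × 0.75² = 1.09 mA, giving V_DS = V_DD − I_D R_D = 12.4 − 1.09 × 3.81 = 8.25 V.
V_DS = 8.25 V ≥ V_ov = 0.75 V, confirming saturation.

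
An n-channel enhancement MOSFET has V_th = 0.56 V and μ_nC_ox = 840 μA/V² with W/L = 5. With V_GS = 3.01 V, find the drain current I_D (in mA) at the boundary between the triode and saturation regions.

I_D = 12.6 mA

At the boundary V_DS = V_ov = V_GS − V_th = 3.01 − 0.56 = 2.45 V.
k_n = μ_nC_ox · (W/L) = 4.2 mA/V².
I_D = ½ k_n V_ov² = 0.5 × 4.2 × 2.45² = 12.6 mA.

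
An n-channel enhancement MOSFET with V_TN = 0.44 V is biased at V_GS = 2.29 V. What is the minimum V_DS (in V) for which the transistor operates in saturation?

The boundary between triode and saturation is V_DS = V_GS − V_TN = V_ov.
V_ov = 2.29 − 0.44 = 1.85 V.

V_DS,sat = 1.85 V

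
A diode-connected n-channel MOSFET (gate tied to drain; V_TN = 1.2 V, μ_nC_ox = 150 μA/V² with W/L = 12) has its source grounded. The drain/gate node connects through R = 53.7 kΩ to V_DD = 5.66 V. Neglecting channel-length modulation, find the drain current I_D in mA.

I_D = 0.0776 mA

With gate tied to drain, V_GS = V_DS ≥ V_GS − V_TN, so the device is in saturation.
k_n = μ_nC_ox · (W/L) = 1.8 mA/V².
KCL at the drain: ½ k_n (V_GS − V_TN)² = (V_DD − V_GS)/R.
Let x = V_GS − 1.2. Then 48.3 x² + x − 4.46 = 0, giving x = 0.294 V (positive root), so V_GS = 1.49 V.
I_D = (V_DD − V_GS)/R = (5.66 − 1.49) / 53.7 = 0.0776 mA.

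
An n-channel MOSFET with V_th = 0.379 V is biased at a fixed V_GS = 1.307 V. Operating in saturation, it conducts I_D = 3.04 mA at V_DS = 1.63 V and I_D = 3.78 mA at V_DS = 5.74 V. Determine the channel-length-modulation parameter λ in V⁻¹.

λ = 0.0656 V⁻¹

With V_GS fixed, I_D ∝ (1 + λ V_DS) in saturation, so I_D2/I_D1 = (1 + λ V_DS2)/(1 + λ V_DS1).
3.78/3.04 = 1.243 = (1 + 5.74 λ)/(1 + 1.63 λ).
Solving: λ (I_D1 V_DS2 − I_D2 V_DS1) = I_D2 − I_D1, so λ = (3.78 − 3.04) / (3.04 × 5.74 − 3.78 × 1.63) = 0.74 / 11.3 = 0.0656 V⁻¹.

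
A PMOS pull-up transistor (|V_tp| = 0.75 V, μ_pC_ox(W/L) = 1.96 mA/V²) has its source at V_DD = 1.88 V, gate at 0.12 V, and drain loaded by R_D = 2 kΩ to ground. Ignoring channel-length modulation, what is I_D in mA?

V_SG = V_DD − V_G = 1.88 − 0.12 = 1.76 V, so V_ov = 1.76 − 0.75 = 1.01 V.
Assume saturation: I_D = ½ k_p V_ov² = 0.5 × 1.96 × 1.01² = 1 mA, giving V_SD = V_DD − I_D R_D = 1.88 − 1 × 2 = -0.119 V.
But -0.119 V < V_ov = 1.01 V, so the device is actually in triode.
In triode I_D = k_p[V_ov V_SD − ½ V_SD²] and I_D = (V_DD − V_SD)/R_D. Equating: 1.96 V_SD² − 4.959 V_SD + 1.88 = 0, giving V_SD = 0.464 V (the root below V_ov).
I_D = (1.88 − 0.464) / 2 = 0.708 mA.

I_D = 0.708 mA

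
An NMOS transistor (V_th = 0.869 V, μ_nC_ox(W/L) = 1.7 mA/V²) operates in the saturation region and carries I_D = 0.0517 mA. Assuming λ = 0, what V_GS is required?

In saturation I_D = ½ k_n (V_GS − V_th)², so V_GS − V_th = √(2 I_D / k_n) = √(2 × 0.0517 / 1.7) = 0.247 V.
V_GS = 0.869 + 0.247 = 1.12 V.

V_GS = 1.12 V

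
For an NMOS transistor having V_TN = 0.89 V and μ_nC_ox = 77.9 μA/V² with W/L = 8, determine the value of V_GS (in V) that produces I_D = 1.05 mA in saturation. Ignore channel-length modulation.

V_GS = 2.73 V

k_n = μ_nC_ox · (W/L) = 0.6232 mA/V².
In saturation I_D = ½ k_n (V_GS − V_TN)², so V_GS − V_TN = √(2 I_D / k_n) = √(2 × 1.05 / 0.6232) = 1.84 V.
V_GS = 0.89 + 1.84 = 2.73 V.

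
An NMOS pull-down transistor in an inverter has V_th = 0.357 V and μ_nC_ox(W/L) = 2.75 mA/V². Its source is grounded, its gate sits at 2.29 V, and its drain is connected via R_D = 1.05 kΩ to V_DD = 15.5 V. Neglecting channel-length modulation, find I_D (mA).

I_D = 5.14 mA

V_GS = V_G = 2.29 V, so V_ov = 2.29 − 0.357 = 1.93 V.
Assume saturation: I_D = ½ k_n V_ov² = 0.5 × 2.75 × 1.93² = 5.14 mA, giving V_DS = V_DD − I_D R_D = 15.5 − 5.14 × 1.05 = 10.1 V.
V_DS = 10.1 V ≥ V_ov = 1.93 V, confirming saturation.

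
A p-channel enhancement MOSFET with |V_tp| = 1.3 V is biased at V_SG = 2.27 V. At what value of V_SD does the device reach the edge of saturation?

The boundary between triode and saturation is V_SD = V_SG − |V_tp| = V_ov.
V_ov = 2.27 − 1.3 = 0.97 V.

V_SD,sat = 0.970 V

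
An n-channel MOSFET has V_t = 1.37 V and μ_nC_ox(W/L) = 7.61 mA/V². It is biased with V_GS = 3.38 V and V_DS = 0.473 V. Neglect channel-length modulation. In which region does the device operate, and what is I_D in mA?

V_ov = V_GS − V_t = 3.38 − 1.37 = 2.01 V.
Since V_DS = 0.473 V < V_ov = 2.01 V, the device is in the triode region.
I_D = k_n [V_ov · V_DS − ½ V_DS²] = 7.61 × [2.01 × 0.473 − 0.5 × 0.473²] = 6.38 mA.

Triode; I_D = 6.38 mA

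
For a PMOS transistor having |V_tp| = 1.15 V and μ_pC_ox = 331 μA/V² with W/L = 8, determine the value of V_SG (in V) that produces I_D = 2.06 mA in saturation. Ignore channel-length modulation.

V_SG = 2.40 V

k_p = μ_pC_ox · (W/L) = 2.648 mA/V².
In saturation I_D = ½ k_p (V_SG − |V_tp|)², so V_SG − |V_tp| = √(2 I_D / k_p) = √(2 × 2.06 / 2.648) = 1.25 V.
V_SG = 1.15 + 1.25 = 2.4 V.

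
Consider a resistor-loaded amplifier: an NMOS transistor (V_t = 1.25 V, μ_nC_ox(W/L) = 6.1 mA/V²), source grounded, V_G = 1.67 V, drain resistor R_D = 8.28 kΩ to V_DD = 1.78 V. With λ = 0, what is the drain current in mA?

V_GS = V_G = 1.67 V, so V_ov = 1.67 − 1.25 = 0.42 V.
Assume saturation: I_D = ½ k_n V_ov² = 0.5 × 6.1 × 0.42² = 0.538 mA, giving V_DS = V_DD − I_D R_D = 1.78 − 0.538 × 8.28 = -2.67 V.
But -2.67 V < V_ov = 0.42 V, so the device is actually in triode.
In triode I_D = k_n[V_ov V_DS − ½ V_DS²] and I_D = (V_DD − V_DS)/R_D. Equating: 25.3 V_DS² − 22.21 V_DS + 1.78 = 0, giving V_DS = 0.0892 V (the root below V_ov).
I_D = (1.78 − 0.0892) / 8.28 = 0.204 mA.

I_D = 0.204 mA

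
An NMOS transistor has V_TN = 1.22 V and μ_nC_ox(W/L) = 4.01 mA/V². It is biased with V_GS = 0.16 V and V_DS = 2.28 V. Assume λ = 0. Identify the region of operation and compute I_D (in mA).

Cutoff; I_D = 0 mA

V_GS = 0.16 V < V_TN = 1.22 V, so the transistor is in cutoff.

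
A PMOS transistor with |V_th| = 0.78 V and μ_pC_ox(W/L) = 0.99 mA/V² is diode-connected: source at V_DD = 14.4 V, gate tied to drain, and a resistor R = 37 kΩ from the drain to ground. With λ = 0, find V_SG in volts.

With gate tied to drain, V_SG = V_SD ≥ V_SG − |V_th|, so the device is in saturation.
KCL at the drain: ½ k_p (V_SG − |V_th|)² = (V_DD − V_SG)/R.
Let x = V_SG − 0.78. Then 18.3 x² + x − 13.62 = 0, giving x = 0.835 V (positive root), so V_SG = 1.62 V.
I_D = (V_DD − V_SG)/R = (14.4 − 1.62) / 37 = 0.346 mA.

V_SG = 1.62 V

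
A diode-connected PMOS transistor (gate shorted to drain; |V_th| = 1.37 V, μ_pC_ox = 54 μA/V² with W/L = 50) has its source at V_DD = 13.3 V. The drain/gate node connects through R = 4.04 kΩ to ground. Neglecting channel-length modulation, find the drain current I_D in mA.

With gate tied to drain, V_SG = V_SD ≥ V_SG − |V_th|, so the device is in saturation.
k_p = μ_pC_ox · (W/L) = 2.7 mA/V².
KCL at the drain: ½ k_p (V_SG − |V_th|)² = (V_DD − V_SG)/R.
Let x = V_SG − 1.37. Then 5.45 x² + x − 11.93 = 0, giving x = 1.39 V (positive root), so V_SG = 2.76 V.
I_D = (V_DD − V_SG)/R = (13.3 − 2.76) / 4.04 = 2.61 mA.

I_D = 2.61 mA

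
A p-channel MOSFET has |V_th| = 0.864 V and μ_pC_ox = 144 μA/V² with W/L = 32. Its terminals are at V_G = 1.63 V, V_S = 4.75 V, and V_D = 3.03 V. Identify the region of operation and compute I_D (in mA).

V_SG = V_S − V_G = 4.75 − 1.63 = 3.12 V; V_SD = V_S − V_D = 4.75 − 3.03 = 1.72 V.
k_p = μ_pC_ox · (W/L) = 4.608 mA/V².
V_ov = V_SG − |V_th| = 3.12 − 0.864 = 2.26 V.
Since V_SD = 1.72 V < V_ov = 2.26 V, the device is in the triode region.
I_D = k_p [V_ov · V_SD − ½ V_SD²] = 4.608 × [2.26 × 1.72 − 0.5 × 1.72²] = 11.1 mA.

Triode; I_D = 11.1 mA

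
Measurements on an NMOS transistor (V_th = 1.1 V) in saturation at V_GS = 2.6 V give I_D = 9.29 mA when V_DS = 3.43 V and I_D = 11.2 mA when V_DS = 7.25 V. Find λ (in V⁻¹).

With V_GS fixed, I_D ∝ (1 + λ V_DS) in saturation, so I_D2/I_D1 = (1 + λ V_DS2)/(1 + λ V_DS1).
11.2/9.29 = 1.206 = (1 + 7.25 λ)/(1 + 3.43 λ).
Solving: λ (I_D1 V_DS2 − I_D2 V_DS1) = I_D2 − I_D1, so λ = (11.2 − 9.29) / (9.29 × 7.25 − 11.2 × 3.43) = 1.91 / 28.9 = 0.066 V⁻¹.

λ = 0.0660 V⁻¹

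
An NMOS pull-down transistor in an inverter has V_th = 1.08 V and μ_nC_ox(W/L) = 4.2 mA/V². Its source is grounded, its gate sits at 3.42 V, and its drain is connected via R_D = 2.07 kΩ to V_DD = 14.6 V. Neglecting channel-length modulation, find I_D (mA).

I_D = 6.66 mA

V_GS = V_G = 3.42 V, so V_ov = 3.42 − 1.08 = 2.34 V.
Assume saturation: I_D = ½ k_n V_ov² = 0.5 × 4.2 × 2.34² = 11.5 mA, giving V_DS = V_DD − I_D R_D = 14.6 − 11.5 × 2.07 = -9.2 V.
But -9.2 V < V_ov = 2.34 V, so the device is actually in triode.
In triode I_D = k_n[V_ov V_DS − ½ V_DS²] and I_D = (V_DD − V_DS)/R_D. Equating: 4.35 V_DS² − 21.34 V_DS + 14.6 = 0, giving V_DS = 0.821 V (the root below V_ov).
I_D = (14.6 − 0.821) / 2.07 = 6.66 mA.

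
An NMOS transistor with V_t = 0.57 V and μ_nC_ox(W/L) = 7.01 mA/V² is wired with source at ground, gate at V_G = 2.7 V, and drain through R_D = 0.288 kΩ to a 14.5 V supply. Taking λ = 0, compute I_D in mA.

V_GS = V_G = 2.7 V, so V_ov = 2.7 − 0.57 = 2.13 V.
Assume saturation: I_D = ½ k_n V_ov² = 0.5 × 7.01 × 2.13² = 15.9 mA, giving V_DS = V_DD − I_D R_D = 14.5 − 15.9 × 0.288 = 9.92 V.
V_DS = 9.92 V ≥ V_ov = 2.13 V, confirming saturation.

I_D = 15.9 mA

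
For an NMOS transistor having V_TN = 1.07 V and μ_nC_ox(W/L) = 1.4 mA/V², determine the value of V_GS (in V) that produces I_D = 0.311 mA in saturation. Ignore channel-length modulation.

In saturation I_D = ½ k_n (V_GS − V_TN)², so V_GS − V_TN = √(2 I_D / k_n) = √(2 × 0.311 / 1.4) = 0.667 V.
V_GS = 1.07 + 0.667 = 1.74 V.

V_GS = 1.74 V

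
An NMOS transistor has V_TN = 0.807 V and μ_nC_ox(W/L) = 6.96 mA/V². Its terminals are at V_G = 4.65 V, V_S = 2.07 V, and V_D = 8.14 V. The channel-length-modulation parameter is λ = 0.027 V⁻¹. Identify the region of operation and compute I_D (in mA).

Saturation; I_D = 12.7 mA

V_GS = V_G − V_S = 4.65 − 2.07 = 2.58 V; V_DS = V_D − V_S = 8.14 − 2.07 = 6.07 V.
V_ov = V_GS − V_TN = 2.58 − 0.807 = 1.77 V.
Since V_DS = 6.07 V ≥ V_ov = 1.77 V, the device is in saturation.
I_D = ½ k_n V_ov² (1 + λ V_DS) = 0.5 × 6.96 × 1.77² × (1 + 0.027 × 6.07) = 12.7 mA.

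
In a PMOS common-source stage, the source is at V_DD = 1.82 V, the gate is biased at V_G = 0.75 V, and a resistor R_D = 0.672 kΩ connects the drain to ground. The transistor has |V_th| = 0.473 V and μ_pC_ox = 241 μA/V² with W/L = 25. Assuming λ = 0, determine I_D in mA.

V_SG = V_DD − V_G = 1.82 − 0.75 = 1.07 V, so V_ov = 1.07 − 0.473 = 0.597 V.
k_p = μ_pC_ox · (W/L) = 6.025 mA/V².
Assume saturation: I_D = ½ k_p V_ov² = 0.5 × 6.025 × 0.597² = 1.07 mA, giving V_SD = V_DD − I_D R_D = 1.82 − 1.07 × 0.672 = 1.1 V.
V_SD = 1.1 V ≥ V_ov = 0.597 V, confirming saturation.

I_D = 1.07 mA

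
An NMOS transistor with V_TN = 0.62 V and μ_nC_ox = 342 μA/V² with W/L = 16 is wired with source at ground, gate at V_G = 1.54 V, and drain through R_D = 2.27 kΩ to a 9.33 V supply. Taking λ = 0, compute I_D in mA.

I_D = 2.32 mA

V_GS = V_G = 1.54 V, so V_ov = 1.54 − 0.62 = 0.92 V.
k_n = μ_nC_ox · (W/L) = 5.472 mA/V².
Assume saturation: I_D = ½ k_n V_ov² = 0.5 × 5.472 × 0.92² = 2.32 mA, giving V_DS = V_DD − I_D R_D = 9.33 − 2.32 × 2.27 = 4.07 V.
V_DS = 4.07 V ≥ V_ov = 0.92 V, confirming saturation.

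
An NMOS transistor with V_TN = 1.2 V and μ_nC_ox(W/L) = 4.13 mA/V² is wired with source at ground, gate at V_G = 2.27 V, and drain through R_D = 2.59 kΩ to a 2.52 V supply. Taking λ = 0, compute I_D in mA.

I_D = 0.886 mA

V_GS = V_G = 2.27 V, so V_ov = 2.27 − 1.2 = 1.07 V.
Assume saturation: I_D = ½ k_n V_ov² = 0.5 × 4.13 × 1.07² = 2.36 mA, giving V_DS = V_DD − I_D R_D = 2.52 − 2.36 × 2.59 = -3.6 V.
But -3.6 V < V_ov = 1.07 V, so the device is actually in triode.
In triode I_D = k_n[V_ov V_DS − ½ V_DS²] and I_D = (V_DD − V_DS)/R_D. Equating: 5.35 V_DS² − 12.45 V_DS + 2.52 = 0, giving V_DS = 0.224 V (the root below V_ov).
I_D = (2.52 − 0.224) / 2.59 = 0.886 mA.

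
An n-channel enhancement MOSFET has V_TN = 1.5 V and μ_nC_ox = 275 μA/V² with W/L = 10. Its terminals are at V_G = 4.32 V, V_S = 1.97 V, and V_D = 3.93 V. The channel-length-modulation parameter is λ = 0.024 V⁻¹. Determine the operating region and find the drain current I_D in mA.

Saturation; I_D = 1.04 mA

V_GS = V_G − V_S = 4.32 − 1.97 = 2.35 V; V_DS = V_D − V_S = 3.93 − 1.97 = 1.96 V.
k_n = μ_nC_ox · (W/L) = 2.75 mA/V².
V_ov = V_GS − V_TN = 2.35 − 1.5 = 0.85 V.
Since V_DS = 1.96 V ≥ V_ov = 0.85 V, the device is in saturation.
I_D = ½ k_n V_ov² (1 + λ V_DS) = 0.5 × 2.75 × 0.85² × (1 + 0.024 × 1.96) = 1.04 mA.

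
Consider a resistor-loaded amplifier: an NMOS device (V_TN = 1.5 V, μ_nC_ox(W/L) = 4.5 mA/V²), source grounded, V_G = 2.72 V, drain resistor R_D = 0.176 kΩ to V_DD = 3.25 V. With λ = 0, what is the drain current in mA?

I_D = 3.35 mA

V_GS = V_G = 2.72 V, so V_ov = 2.72 − 1.5 = 1.22 V.
Assume saturation: I_D = ½ k_n V_ov² = 0.5 × 4.5 × 1.22² = 3.35 mA, giving V_DS = V_DD − I_D R_D = 3.25 − 3.35 × 0.176 = 2.66 V.
V_DS = 2.66 V ≥ V_ov = 1.22 V, confirming saturation.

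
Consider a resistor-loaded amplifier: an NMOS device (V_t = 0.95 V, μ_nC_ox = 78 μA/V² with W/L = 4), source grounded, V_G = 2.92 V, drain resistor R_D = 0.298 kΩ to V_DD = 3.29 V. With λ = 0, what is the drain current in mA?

I_D = 0.605 mA

V_GS = V_G = 2.92 V, so V_ov = 2.92 − 0.95 = 1.97 V.
k_n = μ_nC_ox · (W/L) = 0.312 mA/V².
Assume saturation: I_D = ½ k_n V_ov² = 0.5 × 0.312 × 1.97² = 0.605 mA, giving V_DS = V_DD − I_D R_D = 3.29 − 0.605 × 0.298 = 3.11 V.
V_DS = 3.11 V ≥ V_ov = 1.97 V, confirming saturation.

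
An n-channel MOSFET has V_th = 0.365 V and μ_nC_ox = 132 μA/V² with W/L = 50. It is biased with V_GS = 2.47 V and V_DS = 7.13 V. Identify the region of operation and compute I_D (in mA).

Saturation; I_D = 14.6 mA

k_n = μ_nC_ox · (W/L) = 6.6 mA/V².
V_ov = V_GS − V_th = 2.47 − 0.365 = 2.11 V.
Since V_DS = 7.13 V ≥ V_ov = 2.11 V, the device is in saturation.
I_D = ½ k_n V_ov² = 0.5 × 6.6 × 2.11² = 14.6 mA.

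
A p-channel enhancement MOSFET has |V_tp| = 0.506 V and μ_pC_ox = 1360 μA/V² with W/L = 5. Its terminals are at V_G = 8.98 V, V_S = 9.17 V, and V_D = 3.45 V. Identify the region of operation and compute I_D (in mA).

Cutoff; I_D = 0 mA

V_SG = V_S − V_G = 9.17 − 8.98 = 0.19 V; V_SD = V_S − V_D = 9.17 − 3.45 = 5.72 V.
V_SG = 0.19 V < |V_tp| = 0.506 V, so the transistor is in cutoff.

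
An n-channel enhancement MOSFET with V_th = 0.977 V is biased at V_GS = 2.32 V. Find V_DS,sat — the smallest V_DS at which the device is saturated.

The boundary between triode and saturation is V_DS = V_GS − V_th = V_ov.
V_ov = 2.32 − 0.977 = 1.34 V.

V_DS,sat = 1.34 V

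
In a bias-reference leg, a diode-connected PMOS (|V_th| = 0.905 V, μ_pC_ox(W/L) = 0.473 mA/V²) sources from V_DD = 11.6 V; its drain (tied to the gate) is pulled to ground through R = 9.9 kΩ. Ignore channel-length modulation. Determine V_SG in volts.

V_SG = 2.84 V

With gate tied to drain, V_SG = V_SD ≥ V_SG − |V_th|, so the device is in saturation.
KCL at the drain: ½ k_p (V_SG − |V_th|)² = (V_DD − V_SG)/R.
Let x = V_SG − 0.905. Then 2.34 x² + x − 10.7 = 0, giving x = 1.93 V (positive root), so V_SG = 2.84 V.
I_D = (V_DD − V_SG)/R = (11.6 − 2.84) / 9.9 = 0.885 mA.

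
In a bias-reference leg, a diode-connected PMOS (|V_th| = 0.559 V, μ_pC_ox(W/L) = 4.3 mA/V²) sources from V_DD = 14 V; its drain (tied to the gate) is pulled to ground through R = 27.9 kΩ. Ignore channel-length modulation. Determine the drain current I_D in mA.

I_D = 0.465 mA

With gate tied to drain, V_SG = V_SD ≥ V_SG − |V_th|, so the device is in saturation.
KCL at the drain: ½ k_p (V_SG − |V_th|)² = (V_DD − V_SG)/R.
Let x = V_SG − 0.559. Then 60 x² + x − 13.44 = 0, giving x = 0.465 V (positive root), so V_SG = 1.02 V.
I_D = (V_DD − V_SG)/R = (14 − 1.02) / 27.9 = 0.465 mA.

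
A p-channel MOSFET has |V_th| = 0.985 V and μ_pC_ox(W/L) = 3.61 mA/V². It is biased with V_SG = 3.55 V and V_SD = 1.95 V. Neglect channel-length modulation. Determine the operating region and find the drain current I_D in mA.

Triode; I_D = 11.2 mA

V_ov = V_SG − |V_th| = 3.55 − 0.985 = 2.56 V.
Since V_SD = 1.95 V < V_ov = 2.56 V, the device is in the triode region.
I_D = k_p [V_ov · V_SD − ½ V_SD²] = 3.61 × [2.56 × 1.95 − 0.5 × 1.95²] = 11.2 mA.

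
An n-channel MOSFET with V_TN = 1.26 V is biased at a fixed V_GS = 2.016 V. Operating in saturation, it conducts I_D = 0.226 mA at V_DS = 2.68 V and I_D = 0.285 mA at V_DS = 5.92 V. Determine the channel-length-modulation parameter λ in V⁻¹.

λ = 0.103 V⁻¹

With V_GS fixed, I_D ∝ (1 + λ V_DS) in saturation, so I_D2/I_D1 = (1 + λ V_DS2)/(1 + λ V_DS1).
0.285/0.226 = 1.261 = (1 + 5.92 λ)/(1 + 2.68 λ).
Solving: λ (I_D1 V_DS2 − I_D2 V_DS1) = I_D2 − I_D1, so λ = (0.285 − 0.226) / (0.226 × 5.92 − 0.285 × 2.68) = 0.059 / 0.574 = 0.103 V⁻¹.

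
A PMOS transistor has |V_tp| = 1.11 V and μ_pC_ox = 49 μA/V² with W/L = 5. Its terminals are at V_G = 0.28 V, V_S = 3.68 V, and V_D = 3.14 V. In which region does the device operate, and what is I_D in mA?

V_SG = V_S − V_G = 3.68 − 0.28 = 3.4 V; V_SD = V_S − V_D = 3.68 − 3.14 = 0.54 V.
k_p = μ_pC_ox · (W/L) = 0.245 mA/V².
V_ov = V_SG − |V_tp| = 3.4 − 1.11 = 2.29 V.
Since V_SD = 0.54 V < V_ov = 2.29 V, the device is in the triode region.
I_D = k_p [V_ov · V_SD − ½ V_SD²] = 0.245 × [2.29 × 0.54 − 0.5 × 0.54²] = 0.267 mA.

Triode; I_D = 0.267 mA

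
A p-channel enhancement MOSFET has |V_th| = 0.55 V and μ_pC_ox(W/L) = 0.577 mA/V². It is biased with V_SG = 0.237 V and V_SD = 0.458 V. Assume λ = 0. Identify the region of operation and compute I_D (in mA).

V_SG = 0.237 V < |V_th| = 0.55 V, so the transistor is in cutoff.

Cutoff; I_D = 0 mA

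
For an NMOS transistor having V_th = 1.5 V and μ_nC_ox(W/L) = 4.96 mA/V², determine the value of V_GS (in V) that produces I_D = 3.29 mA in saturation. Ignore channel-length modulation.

V_GS = 2.65 V

In saturation I_D = ½ k_n (V_GS − V_th)², so V_GS − V_th = √(2 I_D / k_n) = √(2 × 3.29 / 4.96) = 1.15 V.
V_GS = 1.5 + 1.15 = 2.65 V.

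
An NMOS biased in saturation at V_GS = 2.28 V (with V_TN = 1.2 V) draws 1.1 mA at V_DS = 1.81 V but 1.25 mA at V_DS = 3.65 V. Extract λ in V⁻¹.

λ = 0.0856 V⁻¹

With V_GS fixed, I_D ∝ (1 + λ V_DS) in saturation, so I_D2/I_D1 = (1 + λ V_DS2)/(1 + λ V_DS1).
1.25/1.1 = 1.136 = (1 + 3.65 λ)/(1 + 1.81 λ).
Solving: λ (I_D1 V_DS2 − I_D2 V_DS1) = I_D2 − I_D1, so λ = (1.25 − 1.1) / (1.1 × 3.65 − 1.25 × 1.81) = 0.15 / 1.75 = 0.0856 V⁻¹.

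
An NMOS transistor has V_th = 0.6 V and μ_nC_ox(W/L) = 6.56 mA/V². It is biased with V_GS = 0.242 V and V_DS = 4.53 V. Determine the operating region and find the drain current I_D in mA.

V_GS = 0.242 V < V_th = 0.6 V, so the transistor is in cutoff.

Cutoff; I_D = 0 mA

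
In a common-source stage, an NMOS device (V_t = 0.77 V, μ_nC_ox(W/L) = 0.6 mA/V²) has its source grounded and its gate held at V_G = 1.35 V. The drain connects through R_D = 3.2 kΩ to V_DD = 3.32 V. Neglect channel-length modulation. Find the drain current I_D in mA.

V_GS = V_G = 1.35 V, so V_ov = 1.35 − 0.77 = 0.58 V.
Assume saturation: I_D = ½ k_n V_ov² = 0.5 × 0.6 × 0.58² = 0.101 mA, giving V_DS = V_DD − I_D R_D = 3.32 − 0.101 × 3.2 = 3 V.
V_DS = 3 V ≥ V_ov = 0.58 V, confirming saturation.

I_D = 0.101 mA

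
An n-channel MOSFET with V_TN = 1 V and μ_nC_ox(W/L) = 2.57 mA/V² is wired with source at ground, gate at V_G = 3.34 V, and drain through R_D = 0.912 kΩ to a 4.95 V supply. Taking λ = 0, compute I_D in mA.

I_D = 4.42 mA

V_GS = V_G = 3.34 V, so V_ov = 3.34 − 1 = 2.34 V.
Assume saturation: I_D = ½ k_n V_ov² = 0.5 × 2.57 × 2.34² = 7.04 mA, giving V_DS = V_DD − I_D R_D = 4.95 − 7.04 × 0.912 = -1.47 V.
But -1.47 V < V_ov = 2.34 V, so the device is actually in triode.
In triode I_D = k_n[V_ov V_DS − ½ V_DS²] and I_D = (V_DD − V_DS)/R_D. Equating: 1.17 V_DS² − 6.485 V_DS + 4.95 = 0, giving V_DS = 0.914 V (the root below V_ov).
I_D = (4.95 − 0.914) / 0.912 = 4.42 mA.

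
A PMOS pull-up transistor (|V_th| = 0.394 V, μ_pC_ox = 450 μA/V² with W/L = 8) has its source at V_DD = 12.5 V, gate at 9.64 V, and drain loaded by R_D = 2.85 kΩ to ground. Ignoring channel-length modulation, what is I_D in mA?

V_SG = V_DD − V_G = 12.5 − 9.64 = 2.86 V, so V_ov = 2.86 − 0.394 = 2.47 V.
k_p = μ_pC_ox · (W/L) = 3.6 mA/V².
Assume saturation: I_D = ½ k_p V_ov² = 0.5 × 3.6 × 2.47² = 10.9 mA, giving V_SD = V_DD − I_D R_D = 12.5 − 10.9 × 2.85 = -18.7 V.
But -18.7 V < V_ov = 2.47 V, so the device is actually in triode.
In triode I_D = k_p[V_ov V_SD − ½ V_SD²] and I_D = (V_DD − V_SD)/R_D. Equating: 5.13 V_SD² − 26.3 V_SD + 12.5 = 0, giving V_SD = 0.53 V (the root below V_ov).
I_D = (12.5 − 0.53) / 2.85 = 4.2 mA.

I_D = 4.20 mA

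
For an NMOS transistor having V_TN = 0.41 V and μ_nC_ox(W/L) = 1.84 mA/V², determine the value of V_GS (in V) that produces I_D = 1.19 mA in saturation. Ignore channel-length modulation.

In saturation I_D = ½ k_n (V_GS − V_TN)², so V_GS − V_TN = √(2 I_D / k_n) = √(2 × 1.19 / 1.84) = 1.14 V.
V_GS = 0.41 + 1.14 = 1.55 V.

V_GS = 1.55 V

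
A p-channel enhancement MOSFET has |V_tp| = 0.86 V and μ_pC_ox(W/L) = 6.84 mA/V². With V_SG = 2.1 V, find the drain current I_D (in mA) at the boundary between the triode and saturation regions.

At the boundary V_SD = V_ov = V_SG − |V_tp| = 2.1 − 0.86 = 1.24 V.
I_D = ½ k_p V_ov² = 0.5 × 6.84 × 1.24² = 5.26 mA.

I_D = 5.26 mA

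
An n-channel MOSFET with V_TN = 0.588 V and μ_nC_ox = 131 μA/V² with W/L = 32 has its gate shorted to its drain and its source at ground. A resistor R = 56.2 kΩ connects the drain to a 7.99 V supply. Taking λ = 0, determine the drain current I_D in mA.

I_D = 0.127 mA

With gate tied to drain, V_GS = V_DS ≥ V_GS − V_TN, so the device is in saturation.
k_n = μ_nC_ox · (W/L) = 4.192 mA/V².
KCL at the drain: ½ k_n (V_GS − V_TN)² = (V_DD − V_GS)/R.
Let x = V_GS − 0.588. Then 118 x² + x − 7.402 = 0, giving x = 0.246 V (positive root), so V_GS = 0.834 V.
I_D = (V_DD − V_GS)/R = (7.99 − 0.834) / 56.2 = 0.127 mA.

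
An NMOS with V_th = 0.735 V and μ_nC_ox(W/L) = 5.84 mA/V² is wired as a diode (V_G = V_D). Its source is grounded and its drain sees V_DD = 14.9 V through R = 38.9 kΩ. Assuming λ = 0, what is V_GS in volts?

V_GS = 1.08 V

With gate tied to drain, V_GS = V_DS ≥ V_GS − V_th, so the device is in saturation.
KCL at the drain: ½ k_n (V_GS − V_th)² = (V_DD − V_GS)/R.
Let x = V_GS − 0.735. Then 114 x² + x − 14.17 = 0, giving x = 0.349 V (positive root), so V_GS = 1.08 V.
I_D = (V_DD − V_GS)/R = (14.9 − 1.08) / 38.9 = 0.355 mA.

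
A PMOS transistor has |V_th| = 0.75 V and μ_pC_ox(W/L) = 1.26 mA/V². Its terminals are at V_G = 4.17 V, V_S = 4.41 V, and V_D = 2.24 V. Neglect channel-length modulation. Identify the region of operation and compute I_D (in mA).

Cutoff; I_D = 0 mA

V_SG = V_S − V_G = 4.41 − 4.17 = 0.24 V; V_SD = V_S − V_D = 4.41 − 2.24 = 2.17 V.
V_SG = 0.24 V < |V_th| = 0.75 V, so the transistor is in cutoff.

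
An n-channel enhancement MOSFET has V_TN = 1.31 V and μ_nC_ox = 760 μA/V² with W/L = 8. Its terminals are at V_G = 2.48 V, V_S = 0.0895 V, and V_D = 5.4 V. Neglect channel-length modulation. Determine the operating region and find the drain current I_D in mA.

Saturation; I_D = 3.55 mA

V_GS = V_G − V_S = 2.48 − 0.0895 = 2.39 V; V_DS = V_D − V_S = 5.4 − 0.0895 = 5.31 V.
k_n = μ_nC_ox · (W/L) = 6.08 mA/V².
V_ov = V_GS − V_TN = 2.39 − 1.31 = 1.08 V.
Since V_DS = 5.31 V ≥ V_ov = 1.08 V, the device is in saturation.
I_D = ½ k_n V_ov² = 0.5 × 6.08 × 1.08² = 3.55 mA.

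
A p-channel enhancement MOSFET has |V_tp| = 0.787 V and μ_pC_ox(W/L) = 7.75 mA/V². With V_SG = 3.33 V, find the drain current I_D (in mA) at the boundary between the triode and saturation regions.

I_D = 25.1 mA

At the boundary V_SD = V_ov = V_SG − |V_tp| = 3.33 − 0.787 = 2.54 V.
I_D = ½ k_p V_ov² = 0.5 × 7.75 × 2.54² = 25.1 mA.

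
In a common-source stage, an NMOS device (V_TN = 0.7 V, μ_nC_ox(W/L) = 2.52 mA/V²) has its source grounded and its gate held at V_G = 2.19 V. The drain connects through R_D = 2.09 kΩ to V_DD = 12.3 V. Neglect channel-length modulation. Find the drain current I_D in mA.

V_GS = V_G = 2.19 V, so V_ov = 2.19 − 0.7 = 1.49 V.
Assume saturation: I_D = ½ k_n V_ov² = 0.5 × 2.52 × 1.49² = 2.8 mA, giving V_DS = V_DD − I_D R_D = 12.3 − 2.8 × 2.09 = 6.45 V.
V_DS = 6.45 V ≥ V_ov = 1.49 V, confirming saturation.

I_D = 2.80 mA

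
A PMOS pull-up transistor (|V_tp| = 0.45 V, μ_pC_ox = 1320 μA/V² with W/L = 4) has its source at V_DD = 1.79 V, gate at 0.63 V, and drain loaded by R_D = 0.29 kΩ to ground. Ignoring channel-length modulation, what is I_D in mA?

V_SG = V_DD − V_G = 1.79 − 0.63 = 1.16 V, so V_ov = 1.16 − 0.45 = 0.71 V.
k_p = μ_pC_ox · (W/L) = 5.28 mA/V².
Assume saturation: I_D = ½ k_p V_ov² = 0.5 × 5.28 × 0.71² = 1.33 mA, giving V_SD = V_DD − I_D R_D = 1.79 − 1.33 × 0.29 = 1.4 V.
V_SD = 1.4 V ≥ V_ov = 0.71 V, confirming saturation.

I_D = 1.33 mA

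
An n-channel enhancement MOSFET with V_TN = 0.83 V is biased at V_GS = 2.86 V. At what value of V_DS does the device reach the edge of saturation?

V_DS,sat = 2.03 V

The boundary between triode and saturation is V_DS = V_GS − V_TN = V_ov.
V_ov = 2.86 − 0.83 = 2.03 V.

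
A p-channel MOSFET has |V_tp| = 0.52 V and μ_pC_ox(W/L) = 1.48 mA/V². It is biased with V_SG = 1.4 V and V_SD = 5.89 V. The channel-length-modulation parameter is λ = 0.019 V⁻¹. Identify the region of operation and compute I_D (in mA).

V_ov = V_SG − |V_tp| = 1.4 − 0.52 = 0.88 V.
Since V_SD = 5.89 V ≥ V_ov = 0.88 V, the device is in saturation.
I_D = ½ k_p V_ov² (1 + λ V_SD) = 0.5 × 1.48 × 0.88² × (1 + 0.019 × 5.89) = 0.637 mA.

Saturation; I_D = 0.637 mA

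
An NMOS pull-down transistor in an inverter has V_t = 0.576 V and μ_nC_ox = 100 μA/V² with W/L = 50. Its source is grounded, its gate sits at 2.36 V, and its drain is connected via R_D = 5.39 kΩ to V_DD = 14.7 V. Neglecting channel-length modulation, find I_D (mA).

V_GS = V_G = 2.36 V, so V_ov = 2.36 − 0.576 = 1.78 V.
k_n = μ_nC_ox · (W/L) = 5 mA/V².
Assume saturation: I_D = ½ k_n V_ov² = 0.5 × 5 × 1.78² = 7.96 mA, giving V_DS = V_DD − I_D R_D = 14.7 − 7.96 × 5.39 = -28.2 V.
But -28.2 V < V_ov = 1.78 V, so the device is actually in triode.
In triode I_D = k_n[V_ov V_DS − ½ V_DS²] and I_D = (V_DD − V_DS)/R_D. Equating: 13.5 V_DS² − 49.08 V_DS + 14.7 = 0, giving V_DS = 0.329 V (the root below V_ov).
I_D = (14.7 − 0.329) / 5.39 = 2.67 mA.

I_D = 2.67 mA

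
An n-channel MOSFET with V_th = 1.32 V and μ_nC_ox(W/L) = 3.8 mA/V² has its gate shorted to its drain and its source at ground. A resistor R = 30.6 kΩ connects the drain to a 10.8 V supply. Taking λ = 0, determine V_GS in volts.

V_GS = 1.72 V

With gate tied to drain, V_GS = V_DS ≥ V_GS − V_th, so the device is in saturation.
KCL at the drain: ½ k_n (V_GS − V_th)² = (V_DD − V_GS)/R.
Let x = V_GS − 1.32. Then 58.1 x² + x − 9.48 = 0, giving x = 0.395 V (positive root), so V_GS = 1.72 V.
I_D = (V_DD − V_GS)/R = (10.8 − 1.72) / 30.6 = 0.297 mA.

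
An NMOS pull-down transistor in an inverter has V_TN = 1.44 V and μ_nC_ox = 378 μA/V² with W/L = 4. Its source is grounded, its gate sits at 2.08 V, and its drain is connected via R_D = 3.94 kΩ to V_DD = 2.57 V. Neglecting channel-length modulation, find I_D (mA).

V_GS = V_G = 2.08 V, so V_ov = 2.08 − 1.44 = 0.64 V.
k_n = μ_nC_ox · (W/L) = 1.512 mA/V².
Assume saturation: I_D = ½ k_n V_ov² = 0.5 × 1.512 × 0.64² = 0.31 mA, giving V_DS = V_DD − I_D R_D = 2.57 − 0.31 × 3.94 = 1.35 V.
V_DS = 1.35 V ≥ V_ov = 0.64 V, confirming saturation.

I_D = 0.310 mA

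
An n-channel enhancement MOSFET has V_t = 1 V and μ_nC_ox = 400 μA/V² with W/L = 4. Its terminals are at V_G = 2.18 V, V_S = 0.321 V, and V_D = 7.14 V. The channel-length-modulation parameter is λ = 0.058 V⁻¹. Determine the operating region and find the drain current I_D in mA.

V_GS = V_G − V_S = 2.18 − 0.321 = 1.86 V; V_DS = V_D − V_S = 7.14 − 0.321 = 6.82 V.
k_n = μ_nC_ox · (W/L) = 1.6 mA/V².
V_ov = V_GS − V_t = 1.86 − 1 = 0.859 V.
Since V_DS = 6.82 V ≥ V_ov = 0.859 V, the device is in saturation.
I_D = ½ k_n V_ov² (1 + λ V_DS) = 0.5 × 1.6 × 0.859² × (1 + 0.058 × 6.82) = 0.824 mA.

Saturation; I_D = 0.824 mA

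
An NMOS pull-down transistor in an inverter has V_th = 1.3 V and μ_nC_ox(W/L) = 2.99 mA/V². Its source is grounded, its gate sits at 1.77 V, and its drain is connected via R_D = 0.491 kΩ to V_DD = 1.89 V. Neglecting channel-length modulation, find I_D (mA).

V_GS = V_G = 1.77 V, so V_ov = 1.77 − 1.3 = 0.47 V.
Assume saturation: I_D = ½ k_n V_ov² = 0.5 × 2.99 × 0.47² = 0.33 mA, giving V_DS = V_DD − I_D R_D = 1.89 − 0.33 × 0.491 = 1.73 V.
V_DS = 1.73 V ≥ V_ov = 0.47 V, confirming saturation.

I_D = 0.330 mA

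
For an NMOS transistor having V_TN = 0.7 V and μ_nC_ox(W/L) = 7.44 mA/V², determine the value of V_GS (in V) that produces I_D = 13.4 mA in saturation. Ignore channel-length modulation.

V_GS = 2.60 V

In saturation I_D = ½ k_n (V_GS − V_TN)², so V_GS − V_TN = √(2 I_D / k_n) = √(2 × 13.4 / 7.44) = 1.9 V.
V_GS = 0.7 + 1.9 = 2.6 V.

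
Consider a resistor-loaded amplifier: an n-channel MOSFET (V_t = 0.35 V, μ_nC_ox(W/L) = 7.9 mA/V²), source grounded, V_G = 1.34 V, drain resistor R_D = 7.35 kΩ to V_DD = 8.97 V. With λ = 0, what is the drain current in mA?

V_GS = V_G = 1.34 V, so V_ov = 1.34 − 0.35 = 0.99 V.
Assume saturation: I_D = ½ k_n V_ov² = 0.5 × 7.9 × 0.99² = 3.87 mA, giving V_DS = V_DD − I_D R_D = 8.97 − 3.87 × 7.35 = -19.5 V.
But -19.5 V < V_ov = 0.99 V, so the device is actually in triode.
In triode I_D = k_n[V_ov V_DS − ½ V_DS²] and I_D = (V_DD − V_DS)/R_D. Equating: 29 V_DS² − 58.48 V_DS + 8.97 = 0, giving V_DS = 0.167 V (the root below V_ov).
I_D = (8.97 − 0.167) / 7.35 = 1.2 mA.

I_D = 1.20 mA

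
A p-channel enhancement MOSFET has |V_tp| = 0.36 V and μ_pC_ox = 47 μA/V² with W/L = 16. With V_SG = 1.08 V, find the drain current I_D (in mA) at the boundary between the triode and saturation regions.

At the boundary V_SD = V_ov = V_SG − |V_tp| = 1.08 − 0.36 = 0.72 V.
k_p = μ_pC_ox · (W/L) = 0.752 mA/V².
I_D = ½ k_p V_ov² = 0.5 × 0.752 × 0.72² = 0.195 mA.

I_D = 0.195 mA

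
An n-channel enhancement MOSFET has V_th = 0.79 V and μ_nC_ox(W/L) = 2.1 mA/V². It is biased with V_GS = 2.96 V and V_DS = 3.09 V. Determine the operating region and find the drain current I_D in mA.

Saturation; I_D = 4.94 mA

V_ov = V_GS − V_th = 2.96 − 0.79 = 2.17 V.
Since V_DS = 3.09 V ≥ V_ov = 2.17 V, the device is in saturation.
I_D = ½ k_n V_ov² = 0.5 × 2.1 × 2.17² = 4.94 mA.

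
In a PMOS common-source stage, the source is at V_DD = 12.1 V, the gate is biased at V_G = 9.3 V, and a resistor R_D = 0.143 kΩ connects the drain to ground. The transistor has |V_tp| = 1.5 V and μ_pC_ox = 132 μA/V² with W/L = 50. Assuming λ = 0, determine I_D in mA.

V_SG = V_DD − V_G = 12.1 − 9.3 = 2.8 V, so V_ov = 2.8 − 1.5 = 1.3 V.
k_p = μ_pC_ox · (W/L) = 6.6 mA/V².
Assume saturation: I_D = ½ k_p V_ov² = 0.5 × 6.6 × 1.3² = 5.58 mA, giving V_SD = V_DD − I_D R_D = 12.1 − 5.58 × 0.143 = 11.3 V.
V_SD = 11.3 V ≥ V_ov = 1.3 V, confirming saturation.

I_D = 5.58 mA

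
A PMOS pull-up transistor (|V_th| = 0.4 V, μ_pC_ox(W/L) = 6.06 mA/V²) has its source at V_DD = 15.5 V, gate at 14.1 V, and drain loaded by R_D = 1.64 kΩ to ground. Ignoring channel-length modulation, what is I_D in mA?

V_SG = V_DD − V_G = 15.5 − 14.1 = 1.4 V, so V_ov = 1.4 − 0.4 = 1 V.
Assume saturation: I_D = ½ k_p V_ov² = 0.5 × 6.06 × 1² = 3.03 mA, giving V_SD = V_DD − I_D R_D = 15.5 − 3.03 × 1.64 = 10.5 V.
V_SD = 10.5 V ≥ V_ov = 1 V, confirming saturation.

I_D = 3.03 mA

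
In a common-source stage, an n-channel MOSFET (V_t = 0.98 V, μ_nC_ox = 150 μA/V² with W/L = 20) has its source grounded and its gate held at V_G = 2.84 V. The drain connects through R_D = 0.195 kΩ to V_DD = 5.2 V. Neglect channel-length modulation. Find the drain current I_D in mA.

V_GS = V_G = 2.84 V, so V_ov = 2.84 − 0.98 = 1.86 V.
k_n = μ_nC_ox · (W/L) = 3 mA/V².
Assume saturation: I_D = ½ k_n V_ov² = 0.5 × 3 × 1.86² = 5.19 mA, giving V_DS = V_DD − I_D R_D = 5.2 − 5.19 × 0.195 = 4.19 V.
V_DS = 4.19 V ≥ V_ov = 1.86 V, confirming saturation.

I_D = 5.19 mA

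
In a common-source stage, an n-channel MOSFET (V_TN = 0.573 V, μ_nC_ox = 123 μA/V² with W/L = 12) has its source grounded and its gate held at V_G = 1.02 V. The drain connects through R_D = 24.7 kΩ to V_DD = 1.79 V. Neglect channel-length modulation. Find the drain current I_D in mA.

V_GS = V_G = 1.02 V, so V_ov = 1.02 − 0.573 = 0.447 V.
k_n = μ_nC_ox · (W/L) = 1.476 mA/V².
Assume saturation: I_D = ½ k_n V_ov² = 0.5 × 1.476 × 0.447² = 0.147 mA, giving V_DS = V_DD − I_D R_D = 1.79 − 0.147 × 24.7 = -1.85 V.
But -1.85 V < V_ov = 0.447 V, so the device is actually in triode.
In triode I_D = k_n[V_ov V_DS − ½ V_DS²] and I_D = (V_DD − V_DS)/R_D. Equating: 18.2 V_DS² − 17.3 V_DS + 1.79 = 0, giving V_DS = 0.118 V (the root below V_ov).
I_D = (1.79 − 0.118) / 24.7 = 0.0677 mA.

I_D = 0.0677 mA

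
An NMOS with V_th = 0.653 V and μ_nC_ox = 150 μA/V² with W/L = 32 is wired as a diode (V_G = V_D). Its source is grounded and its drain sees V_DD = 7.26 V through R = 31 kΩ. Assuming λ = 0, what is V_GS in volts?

V_GS = 0.944 V

With gate tied to drain, V_GS = V_DS ≥ V_GS − V_th, so the device is in saturation.
k_n = μ_nC_ox · (W/L) = 4.8 mA/V².
KCL at the drain: ½ k_n (V_GS − V_th)² = (V_DD − V_GS)/R.
Let x = V_GS − 0.653. Then 74.4 x² + x − 6.607 = 0, giving x = 0.291 V (positive root), so V_GS = 0.944 V.
I_D = (V_DD − V_GS)/R = (7.26 − 0.944) / 31 = 0.204 mA.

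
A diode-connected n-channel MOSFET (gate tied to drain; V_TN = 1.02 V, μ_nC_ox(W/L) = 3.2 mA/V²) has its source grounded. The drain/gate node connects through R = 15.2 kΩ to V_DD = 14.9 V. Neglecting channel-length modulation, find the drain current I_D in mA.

I_D = 0.865 mA

With gate tied to drain, V_GS = V_DS ≥ V_GS − V_TN, so the device is in saturation.
KCL at the drain: ½ k_n (V_GS − V_TN)² = (V_DD − V_GS)/R.
Let x = V_GS − 1.02. Then 24.3 x² + x − 13.88 = 0, giving x = 0.735 V (positive root), so V_GS = 1.76 V.
I_D = (V_DD − V_GS)/R = (14.9 − 1.76) / 15.2 = 0.865 mA.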